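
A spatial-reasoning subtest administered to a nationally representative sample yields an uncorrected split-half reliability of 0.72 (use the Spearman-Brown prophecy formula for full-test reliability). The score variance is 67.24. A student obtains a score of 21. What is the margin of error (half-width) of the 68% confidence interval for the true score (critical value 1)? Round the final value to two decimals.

σ = 67.24^(1/2) = 8.2000
Spearman-Brown: r = 2(0.72) / (1 + 0.72) = 1.4400 / 1.7200 ≃ 0.8372
The standard error of measurement is 8.2000*√(1 − 0.8372) ≃ 8.2000*0.4035 ≃ 3.3085.
1 * SEM ≃ 3.3085

3.31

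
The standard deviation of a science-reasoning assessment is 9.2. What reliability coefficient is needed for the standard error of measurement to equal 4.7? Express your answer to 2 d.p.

Required reliability = 1 − (SEM/SD)² = 1 − 0.26099 ≃ 0.73901

0.74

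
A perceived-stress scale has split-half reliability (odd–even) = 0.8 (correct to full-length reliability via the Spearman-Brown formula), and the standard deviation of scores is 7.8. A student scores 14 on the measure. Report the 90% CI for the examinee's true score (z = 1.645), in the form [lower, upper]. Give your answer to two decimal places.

Full-length reliability (Spearman-Brown) = 2(0.8)/(1+0.8) ≈ 0.88889
The standard error of measurement is 7.80000×√(1 − 0.88889) ≈ 7.80000×0.33333 ≈ 2.60000.
1.645 × SEM ≈ 4.27700
CI = 14 ± 4.27700 → [9.72300, 18.27700]

[9.72, 18.28]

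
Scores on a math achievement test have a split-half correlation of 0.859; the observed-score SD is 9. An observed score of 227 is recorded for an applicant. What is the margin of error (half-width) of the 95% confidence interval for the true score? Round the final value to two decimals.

4.86

Full-length reliability (Spearman-Brown) = 2(0.859)/(1+0.859) ≈ 0.924
SEM = 9.000 * √(1 − 0.924) = 9.000 * √0.076 ≈ 9.000 * 0.275 ≈ 2.479
Half-width = 1.96*2.479 ≈ 4.858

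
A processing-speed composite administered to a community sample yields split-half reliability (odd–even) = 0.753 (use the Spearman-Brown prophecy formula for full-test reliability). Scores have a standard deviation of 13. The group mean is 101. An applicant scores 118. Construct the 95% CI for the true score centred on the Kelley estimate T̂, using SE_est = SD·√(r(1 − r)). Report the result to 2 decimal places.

r_full = 2·0.753 / (1 + 0.753) ≈ 0.85910
T̂ = 0.85910(118) + 0.14090(101) ≈ 115.60468
SE_est = SD * √(r(1 − r)) = 13.00000 * √0.12105 ≈ 13.00000 * 0.34792 ≈ 4.52296
CI = 115.60468 ± 1.96 * 4.52296 → [106.73968, 124.46967]

[106.74, 124.47]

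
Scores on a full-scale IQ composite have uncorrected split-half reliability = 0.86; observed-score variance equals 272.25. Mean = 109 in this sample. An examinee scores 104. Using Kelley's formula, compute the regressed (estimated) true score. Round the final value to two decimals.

104.38

Spearman-Brown: r = 2(0.86) / (1 + 0.86) = 1.720 / 1.860 ≃ 0.925
Estimated true score = 0.925×104 + (1 − 0.925)×109 ≃ 104.376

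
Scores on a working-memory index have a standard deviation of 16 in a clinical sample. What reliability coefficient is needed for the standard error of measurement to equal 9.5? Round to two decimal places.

0.65

Required reliability = 1 − (SEM/SD)² = 1 − 0.353 ≈ 0.647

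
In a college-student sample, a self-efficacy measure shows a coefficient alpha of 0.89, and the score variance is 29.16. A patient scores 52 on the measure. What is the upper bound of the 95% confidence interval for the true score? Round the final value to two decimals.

SD = √29.16 = 5.4000
SEM = 5.4000·√(1 − 0.8900) ≈ 1.7910
1.96 · SEM ≈ 3.5103
Upper bound: 52 + 3.5103 = 55.5103

55.51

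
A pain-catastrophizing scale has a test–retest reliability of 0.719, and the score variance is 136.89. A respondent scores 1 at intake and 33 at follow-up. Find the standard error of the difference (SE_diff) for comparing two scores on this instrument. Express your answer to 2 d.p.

SD = √136.89 = 11.700
SEM = 11.700 · √(1 − 0.719) = 11.700 · √0.281 ≈ 11.700 · 0.530 ≈ 6.202
Standard error of the difference = 6.202·√2 ≈ 8.771

8.77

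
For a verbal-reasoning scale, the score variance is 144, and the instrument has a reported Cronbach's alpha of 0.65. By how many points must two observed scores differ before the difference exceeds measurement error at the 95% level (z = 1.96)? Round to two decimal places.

SD = √144 = 12.0000
The standard error of measurement is 12.0000*√(1 − 0.6500) ≈ 12.0000*0.5916 ≈ 7.0993.
SE_diff = √2 * SEM ≈ 10.0399
Minimum reliable difference = 1.96 * SE_diff ≈ 1.96 * 10.0399 ≈ 19.6782

19.68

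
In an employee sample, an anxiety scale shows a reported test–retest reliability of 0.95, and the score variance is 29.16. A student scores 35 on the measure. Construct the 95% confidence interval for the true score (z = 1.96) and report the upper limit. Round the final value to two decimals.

SD = √29.16 = 5.4000
SEM = 5.4000 · √(1 − 0.9500) = 5.4000 · √0.0500 ≈ 5.4000 · 0.2236 ≈ 1.2075
1.96 · SEM ≈ 2.3667
Upper limit = 35 + 2.3667 ≈ 37.3667

37.37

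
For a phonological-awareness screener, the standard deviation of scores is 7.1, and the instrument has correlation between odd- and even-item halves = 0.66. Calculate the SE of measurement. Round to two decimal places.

Full-length reliability (Spearman-Brown) = 2(0.66)/(1+0.66) ≃ 0.79518
SEM = 7.10000×√(1 − 0.79518) ≃ 3.21324

3.21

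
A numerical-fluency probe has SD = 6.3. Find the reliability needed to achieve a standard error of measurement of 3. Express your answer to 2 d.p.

r = 1 − (3.0000/6.3)² ≃ 1 − 0.2268 ≃ 0.7732

0.77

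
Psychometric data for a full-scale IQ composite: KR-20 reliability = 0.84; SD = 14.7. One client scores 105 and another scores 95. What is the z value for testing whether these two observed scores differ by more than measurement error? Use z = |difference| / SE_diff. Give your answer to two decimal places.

1.20

SEM = 14.700·√(1 − 0.840) ≈ 5.880
SE_diff = √2 · SEM ≈ 8.316
z = 10 / 8.316 ≈ 1.203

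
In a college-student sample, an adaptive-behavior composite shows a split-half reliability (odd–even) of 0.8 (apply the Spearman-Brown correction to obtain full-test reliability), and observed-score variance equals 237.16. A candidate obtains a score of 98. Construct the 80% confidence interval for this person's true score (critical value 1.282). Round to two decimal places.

[91.42, 104.58]

SD = √237.16 ≈ 15.400
Full-length reliability (Spearman-Brown) = 2(0.8)/(1+0.8) ≈ 0.889
The standard error of measurement is 15.400*√(1 − 0.889) ≈ 15.400*0.333 ≈ 5.133.
1.282 * SEM ≈ 6.581
CI = 98 ± 6.581 → [91.419, 104.581]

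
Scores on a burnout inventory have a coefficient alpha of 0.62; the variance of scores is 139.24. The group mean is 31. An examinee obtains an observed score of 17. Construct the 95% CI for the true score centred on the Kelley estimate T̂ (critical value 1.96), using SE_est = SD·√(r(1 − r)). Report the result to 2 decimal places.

SD = √139.24 ≃ 11.800
Estimated true score = 0.620*17 + (1 − 0.620)*31 ≃ 22.320
SE_est = SD * √(r(1 − r)) = 11.800 * √0.236 ≃ 11.800 * 0.485 ≃ 5.728
95% CI: 22.320 ± 11.226 ≃ (11.094, 33.546)

[11.09, 33.55]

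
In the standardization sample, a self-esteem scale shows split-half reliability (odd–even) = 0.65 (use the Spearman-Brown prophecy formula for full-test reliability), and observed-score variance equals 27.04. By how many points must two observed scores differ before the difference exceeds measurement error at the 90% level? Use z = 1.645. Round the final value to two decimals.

SD = √27.04 ≈ 5.2000
Full-length reliability (Spearman-Brown) = 2(0.65)/(1+0.65) ≈ 0.7879
The standard error of measurement is 5.2000·√(1 − 0.7879) ≈ 5.2000·0.4606 ≈ 2.3949.
Standard error of the difference = 2.3949·√2 ≈ 3.3870
Smallest detectable difference = 1.645·3.3870 ≈ 5.5716

5.57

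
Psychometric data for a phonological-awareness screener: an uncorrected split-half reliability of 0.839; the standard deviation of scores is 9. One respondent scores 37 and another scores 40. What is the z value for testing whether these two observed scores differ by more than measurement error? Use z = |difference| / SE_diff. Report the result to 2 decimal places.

0.80

r_full = 2·0.839 / (1 + 0.839) ≈ 0.9125
The standard error of measurement is 9.0000×√(1 − 0.9125) ≈ 9.0000×0.2959 ≈ 2.6630.
SE_diff = √2 × SEM ≈ 3.7660
z = |37 − 40| / 3.7660 = 3 / 3.7660 ≈ 0.7966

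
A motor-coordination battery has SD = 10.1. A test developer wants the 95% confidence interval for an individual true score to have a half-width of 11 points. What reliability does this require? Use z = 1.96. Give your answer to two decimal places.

0.69

Required SEM = 11 / 1.96 ≈ 5.612
r = 1 − (SEM / SD)² = 1 − (5.612 / 10.1)² ≈ 1 − 0.309 ≈ 0.691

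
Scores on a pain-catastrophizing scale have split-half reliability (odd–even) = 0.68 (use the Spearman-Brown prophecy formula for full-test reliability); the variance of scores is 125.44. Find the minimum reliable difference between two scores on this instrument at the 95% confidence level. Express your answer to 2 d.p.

13.55

SD = √125.44 ≈ 11.20000
Spearman-Brown: r = 2(0.68) / (1 + 0.68) = 1.36000 / 1.68000 ≈ 0.80952
SEM = 11.20000 × √(1 − 0.80952) = 11.20000 × √0.19048 ≈ 11.20000 × 0.43644 ≈ 4.88808
SE_diff = √2 × SEM ≈ 6.91279
Smallest detectable difference = 1.96×6.91279 ≈ 13.54907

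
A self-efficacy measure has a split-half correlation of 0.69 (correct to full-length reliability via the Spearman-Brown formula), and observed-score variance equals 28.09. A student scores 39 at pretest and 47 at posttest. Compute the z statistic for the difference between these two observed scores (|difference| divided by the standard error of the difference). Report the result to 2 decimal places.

SD = √28.09 ≈ 5.300
Spearman-Brown: r = 2(0.69) / (1 + 0.69) = 1.380 / 1.690 ≈ 0.817
SEM = 5.300 · √(1 − 0.817) = 5.300 · √0.183 ≈ 5.300 · 0.428 ≈ 2.270
Standard error of the difference = 2.270·√2 ≈ 3.210
z = 8 / 3.210 ≈ 2.492

2.49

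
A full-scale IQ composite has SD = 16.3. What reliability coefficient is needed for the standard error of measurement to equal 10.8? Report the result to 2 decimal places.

0.56

Required reliability = 1 − (SEM/SD)² = 1 − 0.439 ≈ 0.561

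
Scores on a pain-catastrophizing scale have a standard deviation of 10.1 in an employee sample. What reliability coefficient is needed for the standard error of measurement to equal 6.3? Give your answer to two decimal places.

0.61

Required reliability = 1 − (SEM/SD)² = 1 − 0.3891 ≃ 0.6109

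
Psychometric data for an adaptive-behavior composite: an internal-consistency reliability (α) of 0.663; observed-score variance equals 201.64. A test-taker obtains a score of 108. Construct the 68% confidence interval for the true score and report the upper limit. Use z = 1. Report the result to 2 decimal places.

116.24

SD = √201.64 = 14.2000
SEM = 14.2000 × √(1 − 0.6630) = 14.2000 × √0.3370 ≈ 14.2000 × 0.5805 ≈ 8.2433
Half-width = 1×8.2433 ≈ 8.2433
Upper bound: 108 + 8.2433 = 116.2433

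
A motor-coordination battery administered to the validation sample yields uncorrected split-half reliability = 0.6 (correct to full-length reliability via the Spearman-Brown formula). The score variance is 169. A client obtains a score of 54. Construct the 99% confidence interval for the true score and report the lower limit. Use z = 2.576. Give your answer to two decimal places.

σ = 169^(1/2) = 13.0000
Spearman-Brown: r = 2(0.6) / (1 + 0.6) = 1.2000 / 1.6000 ≈ 0.7500
SEM = 13.0000·√(1 − 0.7500) ≈ 6.5000
2.576 · SEM ≈ 16.7440
Lower bound: 54 − 16.7440 = 37.2560

37.26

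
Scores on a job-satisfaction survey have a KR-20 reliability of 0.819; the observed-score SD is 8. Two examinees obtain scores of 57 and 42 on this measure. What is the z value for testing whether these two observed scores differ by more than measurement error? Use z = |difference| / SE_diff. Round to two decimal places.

3.12

SEM = 8.0000 × √(1 − 0.8190) = 8.0000 × √0.1810 ≈ 8.0000 × 0.4254 ≈ 3.4035
SE_diff = SEM × √2 ≈ 3.4035 × 1.4142 ≈ 4.8133
z = 15 / 4.8133 ≈ 3.1164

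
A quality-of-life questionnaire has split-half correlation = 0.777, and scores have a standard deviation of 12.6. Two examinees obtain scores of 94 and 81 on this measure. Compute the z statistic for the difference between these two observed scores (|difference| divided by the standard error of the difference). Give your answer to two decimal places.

2.06

r_full = 2·0.777 / (1 + 0.777) ≈ 0.875
SEM = 12.600·√(1 − 0.875) ≈ 4.464
SE_diff = √2 · SEM ≈ 6.312
z = |94 − 81| / 6.312 = 13 / 6.312 ≈ 2.059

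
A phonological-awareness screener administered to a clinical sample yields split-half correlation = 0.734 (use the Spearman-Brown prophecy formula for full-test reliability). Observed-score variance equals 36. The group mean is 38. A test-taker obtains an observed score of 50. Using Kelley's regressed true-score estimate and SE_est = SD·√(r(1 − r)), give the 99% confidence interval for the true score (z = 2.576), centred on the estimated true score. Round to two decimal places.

[42.59, 53.73]

SD = √36 ≈ 6.00000
Spearman-Brown: r = 2(0.734) / (1 + 0.734) = 1.46800 / 1.73400 ≈ 0.84660
T̂ = 0.84660(50) + 0.15340(38) ≈ 48.15917
SE_est = SD × √(r(1 − r)) = 6.00000 × √0.12987 ≈ 6.00000 × 0.36038 ≈ 2.16225
CI = 48.15917 ± 2.576 × 2.16225 → [42.58921, 53.72913]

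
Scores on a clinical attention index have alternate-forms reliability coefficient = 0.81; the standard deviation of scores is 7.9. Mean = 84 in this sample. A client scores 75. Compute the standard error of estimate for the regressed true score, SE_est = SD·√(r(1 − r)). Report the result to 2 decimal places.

3.10

SE_est = SD · √(r(1 − r)) = 7.9000 · √0.1539 ≈ 7.9000 · 0.3923 ≈ 3.0992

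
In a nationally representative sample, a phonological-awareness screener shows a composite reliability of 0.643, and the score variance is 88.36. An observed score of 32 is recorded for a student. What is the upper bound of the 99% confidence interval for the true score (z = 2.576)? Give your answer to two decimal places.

46.47

SD = √88.36 ≈ 9.40000
SEM = 9.40000 * √(1 − 0.64300) = 9.40000 * √0.35700 ≈ 9.40000 * 0.59749 ≈ 5.61645
2.576 * SEM ≈ 14.46798
Upper bound: 32 + 14.46798 = 46.46798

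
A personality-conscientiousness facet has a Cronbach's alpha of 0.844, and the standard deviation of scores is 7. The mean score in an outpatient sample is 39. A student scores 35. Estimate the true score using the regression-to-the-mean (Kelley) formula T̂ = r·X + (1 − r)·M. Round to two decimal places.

35.62

T̂ = 0.8440(35) + 0.1560(39) ≈ 35.6240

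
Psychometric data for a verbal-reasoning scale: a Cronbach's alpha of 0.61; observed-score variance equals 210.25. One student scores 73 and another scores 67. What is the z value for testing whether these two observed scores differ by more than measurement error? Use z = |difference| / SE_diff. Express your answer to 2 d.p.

SD = √210.25 = 14.500
SEM = 14.500 * √(1 − 0.610) = 14.500 * √0.390 ≃ 14.500 * 0.624 ≃ 9.055
SE_diff = √2 * SEM ≃ 12.806
z = 6 / 12.806 ≃ 0.469

0.47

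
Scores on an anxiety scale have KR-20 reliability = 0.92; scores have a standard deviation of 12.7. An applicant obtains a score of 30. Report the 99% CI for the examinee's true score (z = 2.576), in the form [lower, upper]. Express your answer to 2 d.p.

SEM = 12.7000 * √(1 − 0.9200) = 12.7000 * √0.0800 ≈ 12.7000 * 0.2828 ≈ 3.5921
Half-width = 2.576*3.5921 ≈ 9.2533
CI = 30 ± 9.2533 → [20.7467, 39.2533]

[20.75, 39.25]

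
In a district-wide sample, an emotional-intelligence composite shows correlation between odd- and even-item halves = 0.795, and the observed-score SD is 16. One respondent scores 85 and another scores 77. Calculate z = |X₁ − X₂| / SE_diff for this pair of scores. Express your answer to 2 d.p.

Full-length reliability (Spearman-Brown) = 2(0.795)/(1+0.795) ≈ 0.8858
The standard error of measurement is 16.0000×√(1 − 0.8858) ≈ 16.0000×0.3379 ≈ 5.4071.
SE_diff = √2 × SEM ≈ 7.6468
z = 8 / 7.6468 ≈ 1.0462

1.05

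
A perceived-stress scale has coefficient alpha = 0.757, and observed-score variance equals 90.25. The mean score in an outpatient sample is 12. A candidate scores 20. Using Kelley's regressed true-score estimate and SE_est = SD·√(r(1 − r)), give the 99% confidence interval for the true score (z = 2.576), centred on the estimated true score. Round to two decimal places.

SD = √90.25 ≈ 9.5000
T̂ = r·X + (1 − r)·M = 0.7570*20 + 0.2430*12 = 15.1400 + 2.9160 ≈ 18.0560
SE_est = SD * √(r(1 − r)) = 9.5000 * √0.1840 ≈ 9.5000 * 0.4289 ≈ 4.0745
99% CI: 18.0560 ± 10.4959 ≈ (7.5601, 28.5519)

[7.56, 28.55]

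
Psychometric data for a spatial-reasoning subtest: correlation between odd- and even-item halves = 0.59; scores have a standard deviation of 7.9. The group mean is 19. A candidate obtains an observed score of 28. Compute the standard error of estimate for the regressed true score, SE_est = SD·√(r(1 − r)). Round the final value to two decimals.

Spearman-Brown: r = 2(0.59) / (1 + 0.59) = 1.1800 / 1.5900 ≈ 0.7421
SE_est = SD × √(r(1 − r)) = 7.9000 × √0.1914 ≈ 7.9000 × 0.4375 ≈ 3.4559

3.46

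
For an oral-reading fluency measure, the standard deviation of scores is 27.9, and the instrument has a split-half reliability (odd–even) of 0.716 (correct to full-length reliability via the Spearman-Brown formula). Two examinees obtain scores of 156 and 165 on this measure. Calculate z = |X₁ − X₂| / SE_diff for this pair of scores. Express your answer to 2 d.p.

Spearman-Brown: r = 2(0.716) / (1 + 0.716) = 1.43200 / 1.71600 ≈ 0.83450
SEM = 27.90000·√(1 − 0.83450) ≈ 11.35023
SE_diff = SEM · √2 ≈ 11.35023 · 1.41421 ≈ 16.05165
z = |156 − 165| / 16.05165 = 9 / 16.05165 ≈ 0.56069

0.56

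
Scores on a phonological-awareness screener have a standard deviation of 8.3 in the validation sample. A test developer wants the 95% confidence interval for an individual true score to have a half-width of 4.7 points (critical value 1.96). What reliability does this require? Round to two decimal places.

0.92

Required SEM = 4.7 / 1.96 ≈ 2.3980
r = 1 − (SEM / SD)² = 1 − (2.3980 / 8.3)² ≈ 1 − 0.0835 ≈ 0.9165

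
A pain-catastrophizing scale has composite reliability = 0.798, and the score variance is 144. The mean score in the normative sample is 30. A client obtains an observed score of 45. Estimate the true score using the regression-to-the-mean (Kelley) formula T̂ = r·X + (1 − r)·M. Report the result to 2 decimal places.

T̂ = r·X + (1 − r)·M = 0.79800×45 + 0.20200×30 = 35.91000 + 6.06000 ≈ 41.97000

41.97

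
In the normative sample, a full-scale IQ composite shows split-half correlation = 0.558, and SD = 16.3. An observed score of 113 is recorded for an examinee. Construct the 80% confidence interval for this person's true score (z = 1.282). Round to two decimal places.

r_full = 2·0.558 / (1 + 0.558) ≈ 0.7163
The standard error of measurement is 16.3000*√(1 − 0.7163) ≈ 16.3000*0.5326 ≈ 8.6819.
Margin = 1.282 * 8.6819 ≈ 11.1302
80% CI: 113 ± 11.1302 = [101.8698, 124.1302]

[101.87, 124.13]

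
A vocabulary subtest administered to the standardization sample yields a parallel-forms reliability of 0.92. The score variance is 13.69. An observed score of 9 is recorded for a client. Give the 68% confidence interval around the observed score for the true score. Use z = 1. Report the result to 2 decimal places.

σ = 13.69^(1/2) = 3.70000
SEM = 3.70000 × √(1 − 0.92000) = 3.70000 × √0.08000 ≈ 3.70000 × 0.28284 ≈ 1.04652
Margin = 1 × 1.04652 ≈ 1.04652
Interval: (7.95348, 10.04652)

[7.95, 10.05]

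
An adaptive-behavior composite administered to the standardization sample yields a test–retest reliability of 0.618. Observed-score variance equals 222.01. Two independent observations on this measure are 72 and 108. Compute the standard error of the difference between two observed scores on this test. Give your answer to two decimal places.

SD = √222.01 ≈ 14.90000
The standard error of measurement is 14.90000·√(1 − 0.61800) ≈ 14.90000·0.61806 ≈ 9.20912.
Standard error of the difference = 9.20912·√2 ≈ 13.02366

13.02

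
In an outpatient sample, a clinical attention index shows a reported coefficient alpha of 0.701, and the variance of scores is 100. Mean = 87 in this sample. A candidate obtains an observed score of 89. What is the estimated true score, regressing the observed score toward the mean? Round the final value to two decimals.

88.40

T̂ = 0.701(89) + 0.299(87) ≈ 88.402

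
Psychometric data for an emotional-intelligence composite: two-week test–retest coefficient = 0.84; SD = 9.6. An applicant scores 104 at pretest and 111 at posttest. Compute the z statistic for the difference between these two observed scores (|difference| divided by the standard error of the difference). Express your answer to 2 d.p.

1.29

SEM = 9.600 * √(1 − 0.840) = 9.600 * √0.160 ≈ 9.600 * 0.400 ≈ 3.840
Standard error of the difference = 3.840·√2 ≈ 5.431
z = |104 − 111| / 5.431 = 7 / 5.431 ≈ 1.289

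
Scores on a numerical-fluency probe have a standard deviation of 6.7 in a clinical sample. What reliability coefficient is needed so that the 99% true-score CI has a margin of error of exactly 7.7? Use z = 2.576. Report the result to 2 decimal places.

Required SEM = 7.7 / 2.576 ≈ 2.9891
Required reliability = 1 − (SEM/SD)² = 1 − 0.1990 ≈ 0.8010

0.80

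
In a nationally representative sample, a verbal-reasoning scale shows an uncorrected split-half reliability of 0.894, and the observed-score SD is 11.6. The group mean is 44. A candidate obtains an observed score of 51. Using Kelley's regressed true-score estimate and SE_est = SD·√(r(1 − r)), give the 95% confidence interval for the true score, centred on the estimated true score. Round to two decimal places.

r_full = 2·0.894 / (1 + 0.894) ≃ 0.9440
T̂ = r·X + (1 − r)·M = 0.9440×51 + 0.0560×44 ≃ 48.1457 + 2.4625 ≃ 50.6082
SE_est = SD × √(r(1 − r)) = 11.6000 × √0.0528 ≃ 11.6000 × 0.2299 ≃ 2.6663
95% CI: 50.6082 ± 5.2260 ≃ (45.3822, 55.8343)

[45.38, 55.83]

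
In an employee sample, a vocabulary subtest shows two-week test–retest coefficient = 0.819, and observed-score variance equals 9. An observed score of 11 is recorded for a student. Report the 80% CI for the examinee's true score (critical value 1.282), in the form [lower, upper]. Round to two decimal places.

[9.36, 12.64]

σ = 9^(1/2) = 3.000
SEM = 3.000 × √(1 − 0.819) = 3.000 × √0.181 ≈ 3.000 × 0.425 ≈ 1.276
Half-width = 1.282×1.276 ≈ 1.636
CI = 11 ± 1.636 → [9.364, 12.636]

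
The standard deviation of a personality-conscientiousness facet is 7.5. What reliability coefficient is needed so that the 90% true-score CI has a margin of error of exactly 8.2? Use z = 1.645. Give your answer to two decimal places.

0.56

Required SEM = 8.2 / 1.645 ≈ 4.9848
r = 1 − (SEM / SD)² = 1 − (4.9848 / 7.5)² ≈ 1 − 0.4417 ≈ 0.5583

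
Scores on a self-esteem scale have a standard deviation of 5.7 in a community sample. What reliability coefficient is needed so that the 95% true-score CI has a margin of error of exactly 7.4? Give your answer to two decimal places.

0.56

Required SEM = 7.4 / 1.96 ≈ 3.7755
r = 1 − (SEM / SD)² = 1 − (3.7755 / 5.7)² ≈ 1 − 0.4387 ≈ 0.5613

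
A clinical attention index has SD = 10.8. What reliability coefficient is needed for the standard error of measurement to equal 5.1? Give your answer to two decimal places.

0.78

r = 1 − (5.10000/10.8)² ≃ 1 − 0.22299 ≃ 0.77701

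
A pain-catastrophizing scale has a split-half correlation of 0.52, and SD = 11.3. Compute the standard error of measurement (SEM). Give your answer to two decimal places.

Spearman-Brown: r = 2(0.52) / (1 + 0.52) = 1.0400 / 1.5200 ≈ 0.6842
SEM = 11.3000×√(1 − 0.6842) ≈ 6.3501

6.35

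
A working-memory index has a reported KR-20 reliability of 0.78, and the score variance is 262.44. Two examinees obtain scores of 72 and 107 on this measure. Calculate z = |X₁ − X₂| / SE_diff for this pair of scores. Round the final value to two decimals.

SD = √262.44 ≈ 16.20000
The standard error of measurement is 16.20000·√(1 − 0.78000) ≈ 16.20000·0.46904 ≈ 7.59847.
SE_diff = √2 · SEM ≈ 10.74586
z = 35 / 10.74586 ≈ 3.25707

3.26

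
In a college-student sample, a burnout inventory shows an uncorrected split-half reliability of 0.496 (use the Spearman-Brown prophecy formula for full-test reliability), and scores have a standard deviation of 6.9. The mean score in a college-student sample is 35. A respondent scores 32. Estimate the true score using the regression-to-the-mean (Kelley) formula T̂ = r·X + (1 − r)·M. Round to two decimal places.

r_full = 2·0.496 / (1 + 0.496) ≃ 0.66310
T̂ = r·X + (1 − r)·M = 0.66310*32 + 0.33690*35 ≃ 21.21925 + 11.79144 ≃ 33.01070

33.01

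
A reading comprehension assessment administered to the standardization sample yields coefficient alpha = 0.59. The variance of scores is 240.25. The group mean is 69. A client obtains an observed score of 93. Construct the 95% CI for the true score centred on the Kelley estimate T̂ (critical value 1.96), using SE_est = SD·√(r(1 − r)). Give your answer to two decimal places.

σ = 240.25^(1/2) = 15.5000
T̂ = r·X + (1 − r)·M = 0.5900×93 + 0.4100×69 = 54.8700 + 28.2900 ≃ 83.1600
SE_est = 15.5000·√[r(1 − r)] ≃ 7.6234
95% CI: 83.1600 ± 14.9419 ≃ (68.2181, 98.1019)

[68.22, 98.10]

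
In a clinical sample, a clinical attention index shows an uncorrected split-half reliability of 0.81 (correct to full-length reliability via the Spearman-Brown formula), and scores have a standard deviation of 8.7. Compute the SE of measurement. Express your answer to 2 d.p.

Full-length reliability (Spearman-Brown) = 2(0.81)/(1+0.81) ≈ 0.8950
SEM = 8.7000 · √(1 − 0.8950) = 8.7000 · √0.1050 ≈ 8.7000 · 0.3240 ≈ 2.8188

2.82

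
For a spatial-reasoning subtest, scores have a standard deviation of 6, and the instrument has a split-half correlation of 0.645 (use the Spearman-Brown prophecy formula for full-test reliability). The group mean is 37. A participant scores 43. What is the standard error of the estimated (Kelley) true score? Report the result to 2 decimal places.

r_full = 2·0.645 / (1 + 0.645) ≈ 0.784
SE_est = 6.000×√(0.784×0.216) ≈ 2.468

2.47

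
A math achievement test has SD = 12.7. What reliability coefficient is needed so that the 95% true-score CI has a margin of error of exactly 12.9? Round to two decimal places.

0.73

Required SEM = 12.9 / 1.96 ≈ 6.58163
Required reliability = 1 − (SEM/SD)² = 1 − 0.26857 ≈ 0.73143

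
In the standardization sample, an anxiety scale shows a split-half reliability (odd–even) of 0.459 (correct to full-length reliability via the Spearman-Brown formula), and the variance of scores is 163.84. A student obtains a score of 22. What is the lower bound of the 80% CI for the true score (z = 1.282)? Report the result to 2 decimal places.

12.01

SD = √163.84 ≈ 12.80000
r_full = 2·0.459 / (1 + 0.459) ≈ 0.62920
SEM = 12.80000 * √(1 − 0.62920) = 12.80000 * √0.37080 ≈ 12.80000 * 0.60894 ≈ 7.79437
Half-width = 1.282*7.79437 ≈ 9.99238
Lower limit = 22 − 9.99238 ≈ 12.00762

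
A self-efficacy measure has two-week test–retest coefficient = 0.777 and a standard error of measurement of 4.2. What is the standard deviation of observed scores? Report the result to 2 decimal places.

8.89

SD = SEM / √(1 − r) = 4.2 / √0.223 ≃ 4.2 / 0.472 ≃ 8.894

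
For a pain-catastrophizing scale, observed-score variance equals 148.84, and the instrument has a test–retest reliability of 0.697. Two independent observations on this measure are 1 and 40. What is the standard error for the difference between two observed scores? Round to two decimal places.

SD = √148.84 ≈ 12.20000
SEM = 12.20000 * √(1 − 0.69700) = 12.20000 * √0.30300 ≈ 12.20000 * 0.55045 ≈ 6.71554
SE_diff = √2 * SEM ≈ 9.49721

9.50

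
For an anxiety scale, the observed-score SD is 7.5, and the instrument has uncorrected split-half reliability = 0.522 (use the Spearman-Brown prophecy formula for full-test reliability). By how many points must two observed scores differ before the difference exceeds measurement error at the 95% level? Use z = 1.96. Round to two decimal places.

11.65

Full-length reliability (Spearman-Brown) = 2(0.522)/(1+0.522) ≈ 0.686
SEM = 7.500 * √(1 − 0.686) = 7.500 * √0.314 ≈ 7.500 * 0.560 ≈ 4.203
SE_diff = SEM * √2 ≈ 4.203 * 1.414 ≈ 5.944
Minimum reliable difference = 1.96 * SE_diff ≈ 1.96 * 5.944 ≈ 11.650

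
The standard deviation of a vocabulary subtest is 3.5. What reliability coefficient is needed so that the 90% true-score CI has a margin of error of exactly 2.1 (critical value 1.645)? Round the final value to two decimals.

0.87

Required SEM = 2.1 / 1.645 ≈ 1.2766
Required reliability = 1 − (SEM/SD)² = 1 − 0.1330 ≈ 0.8670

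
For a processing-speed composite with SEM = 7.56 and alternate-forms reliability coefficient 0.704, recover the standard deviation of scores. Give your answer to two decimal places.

13.90

σ = SEM·(1 − r)^(−1/2) ≈ 7.56×1.8380 ≈ 13.8956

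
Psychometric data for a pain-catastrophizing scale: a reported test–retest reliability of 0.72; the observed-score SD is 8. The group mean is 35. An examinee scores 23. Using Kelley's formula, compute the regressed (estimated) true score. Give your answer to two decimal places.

26.36

T̂ = r·X + (1 − r)·M = 0.7200·23 + 0.2800·35 = 16.5600 + 9.8000 ≈ 26.3600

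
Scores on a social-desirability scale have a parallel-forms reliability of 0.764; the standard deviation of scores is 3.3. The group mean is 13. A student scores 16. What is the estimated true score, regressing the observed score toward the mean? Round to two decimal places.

Estimated true score = 0.7640*16 + (1 − 0.7640)*13 ≈ 15.2920

15.29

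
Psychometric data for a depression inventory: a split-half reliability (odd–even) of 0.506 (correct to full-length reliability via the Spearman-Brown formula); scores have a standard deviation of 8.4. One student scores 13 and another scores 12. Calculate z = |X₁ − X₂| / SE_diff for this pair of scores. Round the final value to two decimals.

Spearman-Brown: r = 2(0.506) / (1 + 0.506) = 1.012 / 1.506 ≈ 0.672
SEM = 8.400 · √(1 − 0.672) = 8.400 · √0.328 ≈ 8.400 · 0.573 ≈ 4.811
Standard error of the difference = 4.811·√2 ≈ 6.804
z = 1 / 6.804 ≈ 0.147

0.15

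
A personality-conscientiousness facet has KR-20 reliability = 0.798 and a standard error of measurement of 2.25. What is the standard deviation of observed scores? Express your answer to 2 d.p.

SD = SEM / √(1 − r) = 2.25 / √0.2020 ≈ 2.25 / 0.4494 ≈ 5.0062

5.01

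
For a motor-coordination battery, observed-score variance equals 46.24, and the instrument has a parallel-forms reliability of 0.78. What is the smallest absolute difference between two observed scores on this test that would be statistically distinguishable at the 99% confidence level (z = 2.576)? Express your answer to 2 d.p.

11.62

SD = √46.24 ≈ 6.8000
SEM = 6.8000 * √(1 − 0.7800) = 6.8000 * √0.2200 ≈ 6.8000 * 0.4690 ≈ 3.1895
SE_diff = √2 * SEM ≈ 4.5106
Smallest detectable difference = 2.576*4.5106 ≈ 11.6193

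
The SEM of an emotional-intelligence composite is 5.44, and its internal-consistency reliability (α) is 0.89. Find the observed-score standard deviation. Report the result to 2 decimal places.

16.40

SD = SEM / √(1 − r) = 5.44 / √0.110 ≃ 5.44 / 0.332 ≃ 16.402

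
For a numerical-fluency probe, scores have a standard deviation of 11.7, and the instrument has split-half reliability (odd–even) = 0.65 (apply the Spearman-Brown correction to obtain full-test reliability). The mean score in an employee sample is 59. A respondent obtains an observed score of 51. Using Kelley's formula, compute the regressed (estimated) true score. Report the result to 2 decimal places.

52.70

r_full = 2·0.65 / (1 + 0.65) ≈ 0.788
Estimated true score = 0.788*51 + (1 − 0.788)*59 ≈ 52.697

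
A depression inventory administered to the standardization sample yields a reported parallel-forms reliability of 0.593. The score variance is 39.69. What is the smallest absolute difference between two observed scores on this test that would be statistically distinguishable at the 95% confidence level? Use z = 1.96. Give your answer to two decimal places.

11.14

σ = 39.69^(1/2) = 6.3000
SEM = 6.3000 * √(1 − 0.5930) = 6.3000 * √0.4070 ≈ 6.3000 * 0.6380 ≈ 4.0192
Standard error of the difference = 4.0192·√2 ≈ 5.6840
Minimum reliable difference = 1.96 * SE_diff ≈ 1.96 * 5.6840 ≈ 11.1406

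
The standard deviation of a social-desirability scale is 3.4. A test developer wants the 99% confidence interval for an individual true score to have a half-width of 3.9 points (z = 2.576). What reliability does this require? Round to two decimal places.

0.80

SEM needed = half-width / z = 3.9/2.576 ≈ 1.5140
r = 1 − (SEM / SD)² = 1 − (1.5140 / 3.4)² ≈ 1 − 0.1983 ≈ 0.8017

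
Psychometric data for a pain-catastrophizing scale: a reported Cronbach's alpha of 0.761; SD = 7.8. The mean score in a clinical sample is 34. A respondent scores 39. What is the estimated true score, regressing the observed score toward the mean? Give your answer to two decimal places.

37.81

T̂ = 0.761(39) + 0.239(34) ≃ 37.805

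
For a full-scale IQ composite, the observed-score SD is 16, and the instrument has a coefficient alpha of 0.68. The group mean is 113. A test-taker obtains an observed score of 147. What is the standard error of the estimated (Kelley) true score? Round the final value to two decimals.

7.46

SE_est = SD × √(r(1 − r)) = 16.000 × √0.218 ≈ 16.000 × 0.466 ≈ 7.464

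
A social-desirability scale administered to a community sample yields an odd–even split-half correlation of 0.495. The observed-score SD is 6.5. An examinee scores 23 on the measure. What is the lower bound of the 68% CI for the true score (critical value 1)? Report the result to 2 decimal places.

19.22

r_full = 2·0.495 / (1 + 0.495) ≈ 0.662
SEM = 6.500*√(1 − 0.662) ≈ 3.778
Half-width = 1*3.778 ≈ 3.778
Lower limit = 23 − 3.778 ≈ 19.222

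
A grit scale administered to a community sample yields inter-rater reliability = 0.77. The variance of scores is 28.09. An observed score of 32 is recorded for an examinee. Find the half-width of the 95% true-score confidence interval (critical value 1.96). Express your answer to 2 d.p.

SD = √28.09 ≈ 5.300
SEM = 5.300·√(1 − 0.770) ≈ 2.542
Margin = 1.96 · 2.542 ≈ 4.982

4.98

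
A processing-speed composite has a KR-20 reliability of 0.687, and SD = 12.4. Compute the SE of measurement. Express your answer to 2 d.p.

6.94

SEM = 12.400 · √(1 − 0.687) = 12.400 · √0.313 ≈ 12.400 · 0.559 ≈ 6.937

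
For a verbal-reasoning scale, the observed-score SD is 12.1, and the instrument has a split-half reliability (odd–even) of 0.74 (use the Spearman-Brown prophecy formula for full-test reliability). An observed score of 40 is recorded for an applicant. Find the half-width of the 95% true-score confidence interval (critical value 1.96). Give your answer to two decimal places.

Full-length reliability (Spearman-Brown) = 2(0.74)/(1+0.74) ≈ 0.8506
SEM = 12.1000·√(1 − 0.8506) ≈ 4.6773
Half-width = 1.96·4.6773 ≈ 9.1676

9.17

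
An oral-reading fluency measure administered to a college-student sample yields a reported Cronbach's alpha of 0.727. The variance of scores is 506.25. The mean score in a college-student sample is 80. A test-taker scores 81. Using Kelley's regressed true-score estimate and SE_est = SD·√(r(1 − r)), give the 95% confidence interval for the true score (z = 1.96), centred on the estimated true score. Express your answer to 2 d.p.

[61.08, 100.37]

SD = √506.25 ≈ 22.5000
Estimated true score = 0.7270·81 + (1 − 0.7270)·80 ≈ 80.7270
SE_est = SD · √(r(1 − r)) = 22.5000 · √0.1985 ≈ 22.5000 · 0.4455 ≈ 10.0238
95% CI: 80.7270 ± 19.6466 ≈ (61.0804, 100.3736)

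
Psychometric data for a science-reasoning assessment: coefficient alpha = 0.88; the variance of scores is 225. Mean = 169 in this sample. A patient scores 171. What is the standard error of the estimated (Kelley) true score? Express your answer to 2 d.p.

SD = √225 = 15.000
SE_est = 15.000·√[r(1 − r)] ≃ 4.874

4.87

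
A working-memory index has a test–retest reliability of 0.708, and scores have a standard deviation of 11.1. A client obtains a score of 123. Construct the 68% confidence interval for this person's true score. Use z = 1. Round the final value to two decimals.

SEM = 11.1000×√(1 − 0.7080) ≈ 5.9981
Margin = 1 × 5.9981 ≈ 5.9981
68% CI: 123 ± 5.9981 = [117.0019, 128.9981]

[117.00, 129.00]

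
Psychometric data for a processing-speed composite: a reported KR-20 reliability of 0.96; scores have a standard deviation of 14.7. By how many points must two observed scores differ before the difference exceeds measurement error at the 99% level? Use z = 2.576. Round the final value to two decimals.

10.71

SEM = 14.700 · √(1 − 0.960) = 14.700 · √0.040 ≈ 14.700 · 0.200 ≈ 2.940
SE_diff = √2 · SEM ≈ 4.158
Minimum reliable difference = 2.576 · SE_diff ≈ 2.576 · 4.158 ≈ 10.710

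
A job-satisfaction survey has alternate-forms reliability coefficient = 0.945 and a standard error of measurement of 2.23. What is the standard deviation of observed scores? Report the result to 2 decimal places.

SD = SEM / √(1 − r) = 2.23 / √0.055 ≈ 2.23 / 0.235 ≈ 9.509

9.51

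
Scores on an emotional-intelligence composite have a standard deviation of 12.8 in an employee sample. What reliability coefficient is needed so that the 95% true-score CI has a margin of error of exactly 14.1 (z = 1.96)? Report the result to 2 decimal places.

Required SEM = 14.1 / 1.96 ≈ 7.194
r = 1 − (7.194/12.8)² ≈ 1 − 0.316 ≈ 0.684

0.68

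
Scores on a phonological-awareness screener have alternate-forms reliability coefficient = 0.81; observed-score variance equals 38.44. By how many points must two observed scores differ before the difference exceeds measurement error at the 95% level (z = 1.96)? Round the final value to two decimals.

SD = √38.44 ≈ 6.2000
SEM = 6.2000×√(1 − 0.8100) ≈ 2.7025
SE_diff = SEM × √2 ≈ 2.7025 × 1.4142 ≈ 3.8219
Minimum reliable difference = 1.96 × SE_diff ≈ 1.96 × 3.8219 ≈ 7.4910

7.49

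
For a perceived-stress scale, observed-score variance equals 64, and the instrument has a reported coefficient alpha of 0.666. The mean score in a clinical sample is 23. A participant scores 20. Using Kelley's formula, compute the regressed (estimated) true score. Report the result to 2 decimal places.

21.00

Estimated true score = 0.666×20 + (1 − 0.666)×23 ≈ 21.002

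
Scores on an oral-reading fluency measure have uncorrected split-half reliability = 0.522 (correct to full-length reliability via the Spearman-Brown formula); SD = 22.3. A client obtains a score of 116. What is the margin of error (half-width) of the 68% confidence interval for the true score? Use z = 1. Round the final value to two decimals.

12.50

r_full = 2·0.522 / (1 + 0.522) ≈ 0.686
SEM = 22.300 * √(1 − 0.686) = 22.300 * √0.314 ≈ 22.300 * 0.560 ≈ 12.497
1 * SEM ≈ 12.497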